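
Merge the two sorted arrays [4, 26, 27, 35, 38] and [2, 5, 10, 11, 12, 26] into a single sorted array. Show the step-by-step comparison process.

Merging process:

Compare 4 vs 2: take 2 from right. Merged: [2]
Compare 4 vs 5: take 4 from left. Merged: [2, 4]
Compare 26 vs 5: take 5 from right. Merged: [2, 4, 5]
Compare 26 vs 10: take 10 from right. Merged: [2, 4, 5, 10]
Compare 26 vs 11: take 11 from right. Merged: [2, 4, 5, 10, 11]
Compare 26 vs 12: take 12 from right. Merged: [2, 4, 5, 10, 11, 12]
Compare 26 vs 26: take 26 from left. Merged: [2, 4, 5, 10, 11, 12, 26]
Compare 27 vs 26: take 26 from right. Merged: [2, 4, 5, 10, 11, 12, 26, 26]
Append remaining from left: [27, 35, 38]. Merged: [2, 4, 5, 10, 11, 12, 26, 26, 27, 35, 38]

Final merged array: [2, 4, 5, 10, 11, 12, 26, 26, 27, 35, 38]
Total comparisons: 8

The merged array is [2, 4, 5, 10, 11, 12, 26, 26, 27, 35, 38], requiring 8 comparisons. The merge step runs in O(n) time where n is the total number of elements.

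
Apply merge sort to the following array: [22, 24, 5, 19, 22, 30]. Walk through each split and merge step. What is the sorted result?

Merge sort trace:

Split: [22, 24, 5, 19, 22, 30] -> [22, 24, 5] and [19, 22, 30]
  Split: [22, 24, 5] -> [22] and [24, 5]
    Split: [24, 5] -> [24] and [5]
    Merge: [24] + [5] -> [5, 24]
  Merge: [22] + [5, 24] -> [5, 22, 24]
  Split: [19, 22, 30] -> [19] and [22, 30]
    Split: [22, 30] -> [22] and [30]
    Merge: [22] + [30] -> [22, 30]
  Merge: [19] + [22, 30] -> [19, 22, 30]
Merge: [5, 22, 24] + [19, 22, 30] -> [5, 19, 22, 22, 24, 30]

Final sorted array: [5, 19, 22, 22, 24, 30]

The merge sort proceeds by recursively splitting the array and merging sorted halves.
After all merges, the sorted array is [5, 19, 22, 22, 24, 30].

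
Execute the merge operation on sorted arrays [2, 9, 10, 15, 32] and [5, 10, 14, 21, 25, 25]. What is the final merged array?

Merging process:

Compare 2 vs 5: take 2 from left. Merged: [2]
Compare 9 vs 5: take 5 from right. Merged: [2, 5]
Compare 9 vs 10: take 9 from left. Merged: [2, 5, 9]
Compare 10 vs 10: take 10 from left. Merged: [2, 5, 9, 10]
Compare 15 vs 10: take 10 from right. Merged: [2, 5, 9, 10, 10]
Compare 15 vs 14: take 14 from right. Merged: [2, 5, 9, 10, 10, 14]
Compare 15 vs 21: take 15 from left. Merged: [2, 5, 9, 10, 10, 14, 15]
Compare 32 vs 21: take 21 from right. Merged: [2, 5, 9, 10, 10, 14, 15, 21]
Compare 32 vs 25: take 25 from right. Merged: [2, 5, 9, 10, 10, 14, 15, 21, 25]
Compare 32 vs 25: take 25 from right. Merged: [2, 5, 9, 10, 10, 14, 15, 21, 25, 25]
Append remaining from left: [32]. Merged: [2, 5, 9, 10, 10, 14, 15, 21, 25, 25, 32]

Final merged array: [2, 5, 9, 10, 10, 14, 15, 21, 25, 25, 32]
Total comparisons: 10

The merged array is [2, 5, 9, 10, 10, 14, 15, 21, 25, 25, 32], requiring 10 comparisons. The merge step runs in O(n) time where n is the total number of elements.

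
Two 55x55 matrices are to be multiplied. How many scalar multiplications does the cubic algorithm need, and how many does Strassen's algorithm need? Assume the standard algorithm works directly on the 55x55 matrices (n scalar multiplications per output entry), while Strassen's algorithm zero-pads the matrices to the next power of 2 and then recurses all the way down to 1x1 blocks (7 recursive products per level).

Matrix multiplication for 55x55 matrices:

Strassen's algorithm requires power-of-2 dimensions. Pad 55x55 to 64x64 (next power of 2).

Standard algorithm: 55^3 = 166375 multiplications
Strassen's algorithm: 7^(log2(64)) = 7^6 = 117649 multiplications
Savings: 166375 - 117649 = 48726 multiplications

Standard: 166375 multiplications (55^3). Strassen: 117649 multiplications (7^6, after padding to 64x64). Strassen reduces 8 recursive multiplications to 7 at each level.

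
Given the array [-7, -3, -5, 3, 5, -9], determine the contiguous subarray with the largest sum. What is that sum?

Using Kadane's algorithm on [-7, -3, -5, 3, 5, -9]:

Scanning through the array:
Position 1 (value -3): max_ending_here = -3, max_so_far = -3
Position 2 (value -5): max_ending_here = -5, max_so_far = -3
Position 3 (value 3): max_ending_here = 3, max_so_far = 3
Position 4 (value 5): max_ending_here = 8, max_so_far = 8
Position 5 (value -9): max_ending_here = -1, max_so_far = 8

Maximum subarray: [3, 5]
Maximum sum: 8

The maximum subarray is [3, 5] with sum 8. This subarray runs from index 3 to index 4.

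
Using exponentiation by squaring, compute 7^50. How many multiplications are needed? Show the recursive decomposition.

Computing 7^50 by squaring (build up from 7^1; each line after the first costs one multiplication):

7^1 = 7
7^2 = (7^1)^2 = 7^2 = 49
7^3 = 7 * 7^2 = 7 * 49 = 343
7^6 = (7^3)^2 = 343^2 = 117649
7^12 = (7^6)^2 = 117649^2 = 13841287201
7^24 = (7^12)^2 = 13841287201^2 = 191581231380566414401
7^25 = 7 * 7^24 = 7 * 191581231380566414401 = 1341068619663964900807
7^50 = (7^25)^2 = 1341068619663964900807^2 = 1798465042647412146620280340569649349251249

Result: 1798465042647412146620280340569649349251249
Multiplications needed: 7 (7 lines after 7^1)

7^50 = 1798465042647412146620280340569649349251249. Using exponentiation by squaring, this requires 7 multiplications. The key idea: if the exponent is even, square the half-power; if odd, multiply by the base once.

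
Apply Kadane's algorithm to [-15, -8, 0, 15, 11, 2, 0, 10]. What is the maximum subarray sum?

Using Kadane's algorithm on [-15, -8, 0, 15, 11, 2, 0, 10]:

Scanning through the array:
Position 1 (value -8): max_ending_here = -8, max_so_far = -8
Position 2 (value 0): max_ending_here = 0, max_so_far = 0
Position 3 (value 15): max_ending_here = 15, max_so_far = 15
Position 4 (value 11): max_ending_here = 26, max_so_far = 26
Position 5 (value 2): max_ending_here = 28, max_so_far = 28
Position 6 (value 0): max_ending_here = 28, max_so_far = 28
Position 7 (value 10): max_ending_here = 38, max_so_far = 38

Maximum subarray: [0, 15, 11, 2, 0, 10]
Maximum sum: 38

The maximum subarray is [0, 15, 11, 2, 0, 10] with sum 38. This subarray runs from index 2 to index 7.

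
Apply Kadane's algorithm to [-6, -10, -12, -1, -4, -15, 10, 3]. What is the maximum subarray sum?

Using Kadane's algorithm on [-6, -10, -12, -1, -4, -15, 10, 3]:

Scanning through the array:
Position 1 (value -10): max_ending_here = -10, max_so_far = -6
Position 2 (value -12): max_ending_here = -12, max_so_far = -6
Position 3 (value -1): max_ending_here = -1, max_so_far = -1
Position 4 (value -4): max_ending_here = -4, max_so_far = -1
Position 5 (value -15): max_ending_here = -15, max_so_far = -1
Position 6 (value 10): max_ending_here = 10, max_so_far = 10
Position 7 (value 3): max_ending_here = 13, max_so_far = 13

Maximum subarray: [10, 3]
Maximum sum: 13

The maximum subarray is [10, 3] with sum 13. This subarray runs from index 6 to index 7.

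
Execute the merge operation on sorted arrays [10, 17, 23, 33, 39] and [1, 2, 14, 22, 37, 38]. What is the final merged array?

Merging process:

Compare 10 vs 1: take 1 from right. Merged: [1]
Compare 10 vs 2: take 2 from right. Merged: [1, 2]
Compare 10 vs 14: take 10 from left. Merged: [1, 2, 10]
Compare 17 vs 14: take 14 from right. Merged: [1, 2, 10, 14]
Compare 17 vs 22: take 17 from left. Merged: [1, 2, 10, 14, 17]
Compare 23 vs 22: take 22 from right. Merged: [1, 2, 10, 14, 17, 22]
Compare 23 vs 37: take 23 from left. Merged: [1, 2, 10, 14, 17, 22, 23]
Compare 33 vs 37: take 33 from left. Merged: [1, 2, 10, 14, 17, 22, 23, 33]
Compare 39 vs 37: take 37 from right. Merged: [1, 2, 10, 14, 17, 22, 23, 33, 37]
Compare 39 vs 38: take 38 from right. Merged: [1, 2, 10, 14, 17, 22, 23, 33, 37, 38]
Append remaining from left: [39]. Merged: [1, 2, 10, 14, 17, 22, 23, 33, 37, 38, 39]

Final merged array: [1, 2, 10, 14, 17, 22, 23, 33, 37, 38, 39]
Total comparisons: 10

The merged array is [1, 2, 10, 14, 17, 22, 23, 33, 37, 38, 39], requiring 10 comparisons. The merge step runs in O(n) time where n is the total number of elements.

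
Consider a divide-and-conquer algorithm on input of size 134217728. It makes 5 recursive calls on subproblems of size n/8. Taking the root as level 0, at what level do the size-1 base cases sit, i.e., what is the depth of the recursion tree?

For divide and conquer with division factor 8:

Problem sizes at each level:
Level 0: 134217728
Level 1: 16777216
Level 2: 2097152
Level 3: 262144
Level 4: 32768
Level 5: 4096
Level 6: 512
Level 7: 64
Level 8: 8
Level 9: 1

The root is level 0 and the size-1 base case is level 9 (the tree spans levels 0 through 9, i.e. 10 levels counting the root), so the depth is the number of divisions: log_8(134217728) = 9

The recursion tree depth is log_8(134217728) = 9. At each level, the problem size is divided by 8, so it takes 9 divisions to reduce to a base case of size 1. The algorithm makes 5 recursive calls at each level.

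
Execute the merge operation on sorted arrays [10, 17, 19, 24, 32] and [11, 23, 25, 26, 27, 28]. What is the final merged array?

Merging process:

Compare 10 vs 11: take 10 from left. Merged: [10]
Compare 17 vs 11: take 11 from right. Merged: [10, 11]
Compare 17 vs 23: take 17 from left. Merged: [10, 11, 17]
Compare 19 vs 23: take 19 from left. Merged: [10, 11, 17, 19]
Compare 24 vs 23: take 23 from right. Merged: [10, 11, 17, 19, 23]
Compare 24 vs 25: take 24 from left. Merged: [10, 11, 17, 19, 23, 24]
Compare 32 vs 25: take 25 from right. Merged: [10, 11, 17, 19, 23, 24, 25]
Compare 32 vs 26: take 26 from right. Merged: [10, 11, 17, 19, 23, 24, 25, 26]
Compare 32 vs 27: take 27 from right. Merged: [10, 11, 17, 19, 23, 24, 25, 26, 27]
Compare 32 vs 28: take 28 from right. Merged: [10, 11, 17, 19, 23, 24, 25, 26, 27, 28]
Append remaining from left: [32]. Merged: [10, 11, 17, 19, 23, 24, 25, 26, 27, 28, 32]

Final merged array: [10, 11, 17, 19, 23, 24, 25, 26, 27, 28, 32]
Total comparisons: 10

The merged array is [10, 11, 17, 19, 23, 24, 25, 26, 27, 28, 32], requiring 10 comparisons. The merge step runs in O(n) time where n is the total number of elements.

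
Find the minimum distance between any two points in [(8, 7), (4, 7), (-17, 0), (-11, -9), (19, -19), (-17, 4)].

Computing all pairwise distances among 6 points:

d((8, 7), (4, 7)) = 4.0 <-- minimum
d((8, 7), (-17, 0)) = 25.9615
d((8, 7), (-11, -9)) = 24.8395
d((8, 7), (19, -19)) = 28.2312
d((8, 7), (-17, 4)) = 25.1794
d((4, 7), (-17, 0)) = 22.1359
d((4, 7), (-11, -9)) = 21.9317
d((4, 7), (19, -19)) = 30.0167
d((4, 7), (-17, 4)) = 21.2132
d((-17, 0), (-11, -9)) = 10.8167
d((-17, 0), (19, -19)) = 40.7063
d((-17, 0), (-17, 4)) = 4.0 <-- minimum
d((-11, -9), (19, -19)) = 31.6228
d((-11, -9), (-17, 4)) = 14.3178
d((19, -19), (-17, 4)) = 42.72

Minimum distance: 4.0 (tie among 2 pairs: (8, 7) and (4, 7); (-17, 0) and (-17, 4))

The minimum Euclidean distance is 4.0. There is a tie: 2 pairs achieve this minimum — (8, 7) and (4, 7); (-17, 0) and (-17, 4). Any of these is a valid closest pair. For 6 points, brute-force pairwise comparison is shown above. For large n, the divide-and-conquer algorithm (sort by x, recurse on halves, check the dividing strip) achieves O(n log n).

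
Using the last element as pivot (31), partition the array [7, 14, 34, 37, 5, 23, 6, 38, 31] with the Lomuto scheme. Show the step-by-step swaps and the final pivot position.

Lomuto partition with pivot = 31:

Initial array: [7, 14, 34, 37, 5, 23, 6, 38, 31]

arr[0]=7 <= 31: swap with position 0, array becomes [7, 14, 34, 37, 5, 23, 6, 38, 31]
arr[1]=14 <= 31: swap with position 1, array becomes [7, 14, 34, 37, 5, 23, 6, 38, 31]
arr[2]=34 > 31: no swap
arr[3]=37 > 31: no swap
arr[4]=5 <= 31: swap with position 2, array becomes [7, 14, 5, 37, 34, 23, 6, 38, 31]
arr[5]=23 <= 31: swap with position 3, array becomes [7, 14, 5, 23, 34, 37, 6, 38, 31]
arr[6]=6 <= 31: swap with position 4, array becomes [7, 14, 5, 23, 6, 37, 34, 38, 31]
arr[7]=38 > 31: no swap

Place pivot at position 5: [7, 14, 5, 23, 6, 31, 34, 38, 37]
Pivot position: 5

After partitioning with pivot 31, the array becomes [7, 14, 5, 23, 6, 31, 34, 38, 37]. The pivot is placed at index 5. All elements to the left of the pivot are <= 31, and all elements to the right are > 31.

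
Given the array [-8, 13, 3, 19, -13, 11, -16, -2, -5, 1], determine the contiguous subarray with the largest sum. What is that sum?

Using Kadane's algorithm on [-8, 13, 3, 19, -13, 11, -16, -2, -5, 1]:

Scanning through the array:
Position 1 (value 13): max_ending_here = 13, max_so_far = 13
Position 2 (value 3): max_ending_here = 16, max_so_far = 16
Position 3 (value 19): max_ending_here = 35, max_so_far = 35
Position 4 (value -13): max_ending_here = 22, max_so_far = 35
Position 5 (value 11): max_ending_here = 33, max_so_far = 35
Position 6 (value -16): max_ending_here = 17, max_so_far = 35
Position 7 (value -2): max_ending_here = 15, max_so_far = 35
Position 8 (value -5): max_ending_here = 10, max_so_far = 35
Position 9 (value 1): max_ending_here = 11, max_so_far = 35

Maximum subarray: [13, 3, 19]
Maximum sum: 35

The maximum subarray is [13, 3, 19] with sum 35. This subarray runs from index 1 to index 3.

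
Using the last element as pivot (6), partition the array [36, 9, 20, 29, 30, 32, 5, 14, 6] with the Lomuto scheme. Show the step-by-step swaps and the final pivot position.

Lomuto partition with pivot = 6:

Initial array: [36, 9, 20, 29, 30, 32, 5, 14, 6]

arr[0]=36 > 6: no swap
arr[1]=9 > 6: no swap
arr[2]=20 > 6: no swap
arr[3]=29 > 6: no swap
arr[4]=30 > 6: no swap
arr[5]=32 > 6: no swap
arr[6]=5 <= 6: swap with position 0, array becomes [5, 9, 20, 29, 30, 32, 36, 14, 6]
arr[7]=14 > 6: no swap

Place pivot at position 1: [5, 6, 20, 29, 30, 32, 36, 14, 9]
Pivot position: 1

After partitioning with pivot 6, the array becomes [5, 6, 20, 29, 30, 32, 36, 14, 9]. The pivot is placed at index 1. All elements to the left of the pivot are <= 6, and all elements to the right are > 6.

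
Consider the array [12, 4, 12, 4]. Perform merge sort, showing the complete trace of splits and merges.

Merge sort trace:

Split: [12, 4, 12, 4] -> [12, 4] and [12, 4]
  Split: [12, 4] -> [12] and [4]
  Merge: [12] + [4] -> [4, 12]
  Split: [12, 4] -> [12] and [4]
  Merge: [12] + [4] -> [4, 12]
Merge: [4, 12] + [4, 12] -> [4, 4, 12, 12]

Final sorted array: [4, 4, 12, 12]

The merge sort proceeds by recursively splitting the array and merging sorted halves.
After all merges, the sorted array is [4, 4, 12, 12].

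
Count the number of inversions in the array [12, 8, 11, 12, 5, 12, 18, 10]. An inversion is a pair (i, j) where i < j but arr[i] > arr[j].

Finding inversions in [12, 8, 11, 12, 5, 12, 18, 10]:

(0, 1): arr[0]=12 > arr[1]=8
(0, 2): arr[0]=12 > arr[2]=11
(0, 4): arr[0]=12 > arr[4]=5
(0, 7): arr[0]=12 > arr[7]=10
(1, 4): arr[1]=8 > arr[4]=5
(2, 4): arr[2]=11 > arr[4]=5
(2, 7): arr[2]=11 > arr[7]=10
(3, 4): arr[3]=12 > arr[4]=5
(3, 7): arr[3]=12 > arr[7]=10
(5, 7): arr[5]=12 > arr[7]=10
(6, 7): arr[6]=18 > arr[7]=10

Total inversions: 11

The array has 11 inversion(s): (0,1), (0,2), (0,4), (0,7), (1,4), (2,4), (2,7), (3,4), (3,7), (5,7), (6,7). Each pair (i,j) satisfies i < j and arr[i] > arr[j].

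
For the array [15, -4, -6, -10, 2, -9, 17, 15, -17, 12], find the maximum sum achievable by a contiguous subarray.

Using Kadane's algorithm on [15, -4, -6, -10, 2, -9, 17, 15, -17, 12]:

Scanning through the array:
Position 1 (value -4): max_ending_here = 11, max_so_far = 15
Position 2 (value -6): max_ending_here = 5, max_so_far = 15
Position 3 (value -10): max_ending_here = -5, max_so_far = 15
Position 4 (value 2): max_ending_here = 2, max_so_far = 15
Position 5 (value -9): max_ending_here = -7, max_so_far = 15
Position 6 (value 17): max_ending_here = 17, max_so_far = 17
Position 7 (value 15): max_ending_here = 32, max_so_far = 32
Position 8 (value -17): max_ending_here = 15, max_so_far = 32
Position 9 (value 12): max_ending_here = 27, max_so_far = 32

Maximum subarray: [17, 15]
Maximum sum: 32

The maximum subarray is [17, 15] with sum 32. This subarray runs from index 6 to index 7.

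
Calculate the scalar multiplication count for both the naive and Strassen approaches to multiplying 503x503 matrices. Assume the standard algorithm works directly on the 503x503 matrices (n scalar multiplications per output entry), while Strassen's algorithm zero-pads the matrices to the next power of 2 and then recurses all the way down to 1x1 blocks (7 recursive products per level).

Matrix multiplication for 503x503 matrices:

Strassen's algorithm requires power-of-2 dimensions. Pad 503x503 to 512x512 (next power of 2).

Standard algorithm: 503^3 = 127263527 multiplications
Strassen's algorithm: 7^(log2(512)) = 7^9 = 40353607 multiplications
Savings: 127263527 - 40353607 = 86909920 multiplications

Standard: 127263527 multiplications (503^3). Strassen: 40353607 multiplications (7^9, after padding to 512x512). Strassen reduces 8 recursive multiplications to 7 at each level.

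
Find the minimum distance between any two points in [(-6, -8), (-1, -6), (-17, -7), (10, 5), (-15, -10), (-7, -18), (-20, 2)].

Computing all pairwise distances among 7 points:

d((-6, -8), (-1, -6)) = 5.3852
d((-6, -8), (-17, -7)) = 11.0454
d((-6, -8), (10, 5)) = 20.6155
d((-6, -8), (-15, -10)) = 9.2195
d((-6, -8), (-7, -18)) = 10.0499
d((-6, -8), (-20, 2)) = 17.2047
d((-1, -6), (-17, -7)) = 16.0312
d((-1, -6), (10, 5)) = 15.5563
d((-1, -6), (-15, -10)) = 14.5602
d((-1, -6), (-7, -18)) = 13.4164
d((-1, -6), (-20, 2)) = 20.6155
d((-17, -7), (10, 5)) = 29.5466
d((-17, -7), (-15, -10)) = 3.6056 <-- minimum
d((-17, -7), (-7, -18)) = 14.8661
d((-17, -7), (-20, 2)) = 9.4868
d((10, 5), (-15, -10)) = 29.1548
d((10, 5), (-7, -18)) = 28.6007
d((10, 5), (-20, 2)) = 30.1496
d((-15, -10), (-7, -18)) = 11.3137
d((-15, -10), (-20, 2)) = 13.0
d((-7, -18), (-20, 2)) = 23.8537

Closest pair: (-17, -7) and (-15, -10) with distance 3.6056

The closest pair is (-17, -7) and (-15, -10) with Euclidean distance 3.6056. For 7 points, brute-force pairwise comparison is shown above. For large n, the divide-and-conquer algorithm (sort by x, recurse on halves, check the dividing strip) achieves O(n log n).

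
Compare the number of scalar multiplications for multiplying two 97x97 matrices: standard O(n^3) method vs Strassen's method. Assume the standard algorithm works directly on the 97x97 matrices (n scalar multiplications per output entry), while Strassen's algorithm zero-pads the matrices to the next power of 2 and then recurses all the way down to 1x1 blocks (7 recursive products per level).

Matrix multiplication for 97x97 matrices:

Strassen's algorithm requires power-of-2 dimensions. Pad 97x97 to 128x128 (next power of 2).

Standard algorithm: 97^3 = 912673 multiplications
Strassen's algorithm: 7^(log2(128)) = 7^7 = 823543 multiplications
Savings: 912673 - 823543 = 89130 multiplications

Standard: 912673 multiplications (97^3). Strassen: 823543 multiplications (7^7, after padding to 128x128). Strassen reduces 8 recursive multiplications to 7 at each level.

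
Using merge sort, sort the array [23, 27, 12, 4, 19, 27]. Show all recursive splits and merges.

Merge sort trace:

Split: [23, 27, 12, 4, 19, 27] -> [23, 27, 12] and [4, 19, 27]
  Split: [23, 27, 12] -> [23] and [27, 12]
    Split: [27, 12] -> [27] and [12]
    Merge: [27] + [12] -> [12, 27]
  Merge: [23] + [12, 27] -> [12, 23, 27]
  Split: [4, 19, 27] -> [4] and [19, 27]
    Split: [19, 27] -> [19] and [27]
    Merge: [19] + [27] -> [19, 27]
  Merge: [4] + [19, 27] -> [4, 19, 27]
Merge: [12, 23, 27] + [4, 19, 27] -> [4, 12, 19, 23, 27, 27]

Final sorted array: [4, 12, 19, 23, 27, 27]

The merge sort proceeds by recursively splitting the array and merging sorted halves.
After all merges, the sorted array is [4, 12, 19, 23, 27, 27].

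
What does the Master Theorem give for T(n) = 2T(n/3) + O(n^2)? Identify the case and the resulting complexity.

Master Theorem for T(n) = 2T(n/3) + O(n^2):

a = 2, b = 3, c = 2
log_b(a) = log_3(2) = 0.6309

Case 3: c = 2 > log_3(2) = 0.6309
T(n) = O(n^2) = O(n^2)

For T(n) = 2T(n/3) + O(n^2): log_3(2) = 0.6309. This is Case 3 of the Master Theorem (c > log_b(a), work dominated by root), giving O(n^2).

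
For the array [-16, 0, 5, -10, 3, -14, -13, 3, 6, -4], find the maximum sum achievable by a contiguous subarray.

Using Kadane's algorithm on [-16, 0, 5, -10, 3, -14, -13, 3, 6, -4]:

Scanning through the array:
Position 1 (value 0): max_ending_here = 0, max_so_far = 0
Position 2 (value 5): max_ending_here = 5, max_so_far = 5
Position 3 (value -10): max_ending_here = -5, max_so_far = 5
Position 4 (value 3): max_ending_here = 3, max_so_far = 5
Position 5 (value -14): max_ending_here = -11, max_so_far = 5
Position 6 (value -13): max_ending_here = -13, max_so_far = 5
Position 7 (value 3): max_ending_here = 3, max_so_far = 5
Position 8 (value 6): max_ending_here = 9, max_so_far = 9
Position 9 (value -4): max_ending_here = 5, max_so_far = 9

Maximum subarray: [3, 6]
Maximum sum: 9

The maximum subarray is [3, 6] with sum 9. This subarray runs from index 7 to index 8.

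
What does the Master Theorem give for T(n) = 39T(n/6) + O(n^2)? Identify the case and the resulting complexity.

Master Theorem for T(n) = 39T(n/6) + O(n^2):

a = 39, b = 6, c = 2
log_b(a) = log_6(39) = 2.0447

Case 1: c = 2 < log_6(39) = 2.0447
T(n) = O(n^(log_6 39))

For T(n) = 39T(n/6) + O(n^2): log_6(39) = 2.0447. This is Case 1 of the Master Theorem (c < log_b(a), work dominated by leaves), giving O(n^(log_6 39)).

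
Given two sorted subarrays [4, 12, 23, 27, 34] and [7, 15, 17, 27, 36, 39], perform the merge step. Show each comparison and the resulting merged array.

Merging process:

Compare 4 vs 7: take 4 from left. Merged: [4]
Compare 12 vs 7: take 7 from right. Merged: [4, 7]
Compare 12 vs 15: take 12 from left. Merged: [4, 7, 12]
Compare 23 vs 15: take 15 from right. Merged: [4, 7, 12, 15]
Compare 23 vs 17: take 17 from right. Merged: [4, 7, 12, 15, 17]
Compare 23 vs 27: take 23 from left. Merged: [4, 7, 12, 15, 17, 23]
Compare 27 vs 27: take 27 from left. Merged: [4, 7, 12, 15, 17, 23, 27]
Compare 34 vs 27: take 27 from right. Merged: [4, 7, 12, 15, 17, 23, 27, 27]
Compare 34 vs 36: take 34 from left. Merged: [4, 7, 12, 15, 17, 23, 27, 27, 34]
Append remaining from right: [36, 39]. Merged: [4, 7, 12, 15, 17, 23, 27, 27, 34, 36, 39]

Final merged array: [4, 7, 12, 15, 17, 23, 27, 27, 34, 36, 39]
Total comparisons: 9

The merged array is [4, 7, 12, 15, 17, 23, 27, 27, 34, 36, 39], requiring 9 comparisons. The merge step runs in O(n) time where n is the total number of elements.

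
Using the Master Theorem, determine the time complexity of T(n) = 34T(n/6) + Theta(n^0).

Master Theorem for T(n) = 34T(n/6) + O(n^0):

a = 34, b = 6, c = 0
log_b(a) = log_6(34) = 1.9681

Case 1: c = 0 < log_6(34) = 1.9681
T(n) = O(n^(log_6 34))

For T(n) = 34T(n/6) + O(n^0): log_6(34) = 1.9681. This is Case 1 of the Master Theorem (c < log_b(a), work dominated by leaves), giving O(n^(log_6 34)).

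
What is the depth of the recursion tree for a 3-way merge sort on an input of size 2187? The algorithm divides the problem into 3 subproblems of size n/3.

For divide and conquer with division factor 3:

Problem sizes at each level:
Level 0: 2187
Level 1: 729
Level 2: 243
Level 3: 81
Level 4: 27
Level 5: 9
Level 6: 3
Level 7: 1

The root is level 0 and the size-1 base case is level 7 (the tree spans levels 0 through 7, i.e. 8 levels counting the root), so the depth is the number of divisions: log_3(2187) = 7

The recursion tree depth is log_3(2187) = 7. At each level, the problem size is divided by 3, so it takes 7 divisions to reduce to a base case of size 1. The algorithm makes 3 recursive calls at each level.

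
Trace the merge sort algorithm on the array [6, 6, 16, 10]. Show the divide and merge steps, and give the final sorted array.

Merge sort trace:

Split: [6, 6, 16, 10] -> [6, 6] and [16, 10]
  Split: [6, 6] -> [6] and [6]
  Merge: [6] + [6] -> [6, 6]
  Split: [16, 10] -> [16] and [10]
  Merge: [16] + [10] -> [10, 16]
Merge: [6, 6] + [10, 16] -> [6, 6, 10, 16]

Final sorted array: [6, 6, 10, 16]

The merge sort proceeds by recursively splitting the array and merging sorted halves.
After all merges, the sorted array is [6, 6, 10, 16].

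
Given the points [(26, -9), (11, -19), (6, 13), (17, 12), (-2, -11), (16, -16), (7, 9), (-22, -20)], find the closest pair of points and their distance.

Computing all pairwise distances among 8 points:

d((26, -9), (11, -19)) = 18.0278
d((26, -9), (6, 13)) = 29.7321
d((26, -9), (17, 12)) = 22.8473
d((26, -9), (-2, -11)) = 28.0713
d((26, -9), (16, -16)) = 12.2066
d((26, -9), (7, 9)) = 26.1725
d((26, -9), (-22, -20)) = 49.2443
d((11, -19), (6, 13)) = 32.3883
d((11, -19), (17, 12)) = 31.5753
d((11, -19), (-2, -11)) = 15.2643
d((11, -19), (16, -16)) = 5.831
d((11, -19), (7, 9)) = 28.2843
d((11, -19), (-22, -20)) = 33.0151
d((6, 13), (17, 12)) = 11.0454
d((6, 13), (-2, -11)) = 25.2982
d((6, 13), (16, -16)) = 30.6757
d((6, 13), (7, 9)) = 4.1231 <-- minimum
d((6, 13), (-22, -20)) = 43.2782
d((17, 12), (-2, -11)) = 29.8329
d((17, 12), (16, -16)) = 28.0179
d((17, 12), (7, 9)) = 10.4403
d((17, 12), (-22, -20)) = 50.448
d((-2, -11), (16, -16)) = 18.6815
d((-2, -11), (7, 9)) = 21.9317
d((-2, -11), (-22, -20)) = 21.9317
d((16, -16), (7, 9)) = 26.5707
d((16, -16), (-22, -20)) = 38.2099
d((7, 9), (-22, -20)) = 41.0122

Closest pair: (6, 13) and (7, 9) with distance 4.1231

The closest pair is (6, 13) and (7, 9) with Euclidean distance 4.1231. For 8 points, brute-force pairwise comparison is shown above. For large n, the divide-and-conquer algorithm (sort by x, recurse on halves, check the dividing strip) achieves O(n log n).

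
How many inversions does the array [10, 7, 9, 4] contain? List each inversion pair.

Finding inversions in [10, 7, 9, 4]:

(0, 1): arr[0]=10 > arr[1]=7
(0, 2): arr[0]=10 > arr[2]=9
(0, 3): arr[0]=10 > arr[3]=4
(1, 3): arr[1]=7 > arr[3]=4
(2, 3): arr[2]=9 > arr[3]=4

Total inversions: 5

The array has 5 inversion(s): (0,1), (0,2), (0,3), (1,3), (2,3). Each pair (i,j) satisfies i < j and arr[i] > arr[j].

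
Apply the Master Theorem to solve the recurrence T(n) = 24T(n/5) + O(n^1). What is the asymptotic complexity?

Master Theorem for T(n) = 24T(n/5) + O(n^1):

a = 24, b = 5, c = 1
log_b(a) = log_5(24) = 1.9746

Case 1: c = 1 < log_5(24) = 1.9746
T(n) = O(n^(log_5 24))

For T(n) = 24T(n/5) + O(n^1): log_5(24) = 1.9746. This is Case 1 of the Master Theorem (c < log_b(a), work dominated by leaves), giving O(n^(log_5 24)).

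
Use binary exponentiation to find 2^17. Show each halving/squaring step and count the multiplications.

Computing 2^17 by squaring (build up from 2^1; each line after the first costs one multiplication):

2^1 = 2
2^2 = (2^1)^2 = 2^2 = 4
2^4 = (2^2)^2 = 4^2 = 16
2^8 = (2^4)^2 = 16^2 = 256
2^16 = (2^8)^2 = 256^2 = 65536
2^17 = 2 * 2^16 = 2 * 65536 = 131072

Result: 131072
Multiplications needed: 5 (5 lines after 2^1)

2^17 = 131072. Using exponentiation by squaring, this requires 5 multiplications. The key idea: if the exponent is even, square the half-power; if odd, multiply by the base once.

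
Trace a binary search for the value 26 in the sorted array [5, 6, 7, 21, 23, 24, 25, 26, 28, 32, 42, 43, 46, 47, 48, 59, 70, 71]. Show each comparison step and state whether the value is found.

Binary search for 26 in [5, 6, 7, 21, 23, 24, 25, 26, 28, 32, 42, 43, 46, 47, 48, 59, 70, 71]:

lo=0, hi=17, mid=8, arr[mid]=28 -> 28 > 26, search left half
lo=0, hi=7, mid=3, arr[mid]=21 -> 21 < 26, search right half
lo=4, hi=7, mid=5, arr[mid]=24 -> 24 < 26, search right half
lo=6, hi=7, mid=6, arr[mid]=25 -> 25 < 26, search right half
lo=7, hi=7, mid=7, arr[mid]=26 -> Found target at index 7!

Binary search finds 26 at index 7 after 5 comparisons. The search repeatedly halves the search space by comparing with the middle element.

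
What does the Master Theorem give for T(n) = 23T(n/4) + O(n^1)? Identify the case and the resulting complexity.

Master Theorem for T(n) = 23T(n/4) + O(n^1):

a = 23, b = 4, c = 1
log_b(a) = log_4(23) = 2.2618

Case 1: c = 1 < log_4(23) = 2.2618
T(n) = O(n^(log_4 23))

For T(n) = 23T(n/4) + O(n^1): log_4(23) = 2.2618. This is Case 1 of the Master Theorem (c < log_b(a), work dominated by leaves), giving O(n^(log_4 23)).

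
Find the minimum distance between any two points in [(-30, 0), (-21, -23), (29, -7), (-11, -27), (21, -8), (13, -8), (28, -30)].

Computing all pairwise distances among 7 points:

d((-30, 0), (-21, -23)) = 24.6982
d((-30, 0), (29, -7)) = 59.4138
d((-30, 0), (-11, -27)) = 33.0151
d((-30, 0), (21, -8)) = 51.6236
d((-30, 0), (13, -8)) = 43.7379
d((-30, 0), (28, -30)) = 65.2993
d((-21, -23), (29, -7)) = 52.4976
d((-21, -23), (-11, -27)) = 10.7703
d((-21, -23), (21, -8)) = 44.5982
d((-21, -23), (13, -8)) = 37.1618
d((-21, -23), (28, -30)) = 49.4975
d((29, -7), (-11, -27)) = 44.7214
d((29, -7), (21, -8)) = 8.0623
d((29, -7), (13, -8)) = 16.0312
d((29, -7), (28, -30)) = 23.0217
d((-11, -27), (21, -8)) = 37.2156
d((-11, -27), (13, -8)) = 30.6105
d((-11, -27), (28, -30)) = 39.1152
d((21, -8), (13, -8)) = 8.0 <-- minimum
d((21, -8), (28, -30)) = 23.0868
d((13, -8), (28, -30)) = 26.6271

Closest pair: (21, -8) and (13, -8) with distance 8.0

The closest pair is (21, -8) and (13, -8) with Euclidean distance 8.0. For 7 points, brute-force pairwise comparison is shown above. For large n, the divide-and-conquer algorithm (sort by x, recurse on halves, check the dividing strip) achieves O(n log n).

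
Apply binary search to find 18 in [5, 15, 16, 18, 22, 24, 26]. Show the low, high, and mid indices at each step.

Binary search for 18 in [5, 15, 16, 18, 22, 24, 26]:

lo=0, hi=6, mid=3, arr[mid]=18 -> Found target at index 3!

Binary search finds 18 at index 3 after 1 comparisons. The search repeatedly halves the search space by comparing with the middle element.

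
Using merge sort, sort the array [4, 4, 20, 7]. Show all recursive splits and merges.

Merge sort trace:

Split: [4, 4, 20, 7] -> [4, 4] and [20, 7]
  Split: [4, 4] -> [4] and [4]
  Merge: [4] + [4] -> [4, 4]
  Split: [20, 7] -> [20] and [7]
  Merge: [20] + [7] -> [7, 20]
Merge: [4, 4] + [7, 20] -> [4, 4, 7, 20]

Final sorted array: [4, 4, 7, 20]

The merge sort proceeds by recursively splitting the array and merging sorted halves.
After all merges, the sorted array is [4, 4, 7, 20].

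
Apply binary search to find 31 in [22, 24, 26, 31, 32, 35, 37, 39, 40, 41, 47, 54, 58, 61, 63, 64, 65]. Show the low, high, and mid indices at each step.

Binary search for 31 in [22, 24, 26, 31, 32, 35, 37, 39, 40, 41, 47, 54, 58, 61, 63, 64, 65]:

lo=0, hi=16, mid=8, arr[mid]=40 -> 40 > 31, search left half
lo=0, hi=7, mid=3, arr[mid]=31 -> Found target at index 3!

Binary search finds 31 at index 3 after 2 comparisons. The search repeatedly halves the search space by comparing with the middle element.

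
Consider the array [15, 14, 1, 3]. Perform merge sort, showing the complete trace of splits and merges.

Merge sort trace:

Split: [15, 14, 1, 3] -> [15, 14] and [1, 3]
  Split: [15, 14] -> [15] and [14]
  Merge: [15] + [14] -> [14, 15]
  Split: [1, 3] -> [1] and [3]
  Merge: [1] + [3] -> [1, 3]
Merge: [14, 15] + [1, 3] -> [1, 3, 14, 15]

Final sorted array: [1, 3, 14, 15]

The merge sort proceeds by recursively splitting the array and merging sorted halves.
After all merges, the sorted array is [1, 3, 14, 15].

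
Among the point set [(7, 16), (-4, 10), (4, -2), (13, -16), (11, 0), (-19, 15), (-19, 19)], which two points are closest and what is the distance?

Computing all pairwise distances among 7 points:

d((7, 16), (-4, 10)) = 12.53
d((7, 16), (4, -2)) = 18.2483
d((7, 16), (13, -16)) = 32.5576
d((7, 16), (11, 0)) = 16.4924
d((7, 16), (-19, 15)) = 26.0192
d((7, 16), (-19, 19)) = 26.1725
d((-4, 10), (4, -2)) = 14.4222
d((-4, 10), (13, -16)) = 31.0644
d((-4, 10), (11, 0)) = 18.0278
d((-4, 10), (-19, 15)) = 15.8114
d((-4, 10), (-19, 19)) = 17.4929
d((4, -2), (13, -16)) = 16.6433
d((4, -2), (11, 0)) = 7.2801
d((4, -2), (-19, 15)) = 28.6007
d((4, -2), (-19, 19)) = 31.1448
d((13, -16), (11, 0)) = 16.1245
d((13, -16), (-19, 15)) = 44.5533
d((13, -16), (-19, 19)) = 47.4236
d((11, 0), (-19, 15)) = 33.541
d((11, 0), (-19, 19)) = 35.5106
d((-19, 15), (-19, 19)) = 4.0 <-- minimum

Closest pair: (-19, 15) and (-19, 19) with distance 4.0

The closest pair is (-19, 15) and (-19, 19) with Euclidean distance 4.0. For 7 points, brute-force pairwise comparison is shown above. For large n, the divide-and-conquer algorithm (sort by x, recurse on halves, check the dividing strip) achieves O(n log n).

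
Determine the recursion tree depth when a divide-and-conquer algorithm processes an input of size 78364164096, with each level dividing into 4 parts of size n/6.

For divide and conquer with division factor 6:

Problem sizes at each level:
Level 0: 78364164096
Level 1: 13060694016
Level 2: 2176782336
Level 3: 362797056
Level 4: 60466176
Level 5: 10077696
Level 6: 1679616
Level 7: 279936
Level 8: 46656
Level 9: 7776
Level 10: 1296
Level 11: 216
Level 12: 36
Level 13: 6
Level 14: 1

The root is level 0 and the size-1 base case is level 14 (the tree spans levels 0 through 14, i.e. 15 levels counting the root), so the depth is the number of divisions: log_6(78364164096) = 14

The recursion tree depth is log_6(78364164096) = 14. At each level, the problem size is divided by 6, so it takes 14 divisions to reduce to a base case of size 1. The algorithm makes 4 recursive calls at each level.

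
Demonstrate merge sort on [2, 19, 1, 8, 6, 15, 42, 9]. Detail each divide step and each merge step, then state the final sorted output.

Merge sort trace:

Split: [2, 19, 1, 8, 6, 15, 42, 9] -> [2, 19, 1, 8] and [6, 15, 42, 9]
  Split: [2, 19, 1, 8] -> [2, 19] and [1, 8]
    Split: [2, 19] -> [2] and [19]
    Merge: [2] + [19] -> [2, 19]
    Split: [1, 8] -> [1] and [8]
    Merge: [1] + [8] -> [1, 8]
  Merge: [2, 19] + [1, 8] -> [1, 2, 8, 19]
  Split: [6, 15, 42, 9] -> [6, 15] and [42, 9]
    Split: [6, 15] -> [6] and [15]
    Merge: [6] + [15] -> [6, 15]
    Split: [42, 9] -> [42] and [9]
    Merge: [42] + [9] -> [9, 42]
  Merge: [6, 15] + [9, 42] -> [6, 9, 15, 42]
Merge: [1, 2, 8, 19] + [6, 9, 15, 42] -> [1, 2, 6, 8, 9, 15, 19, 42]

Final sorted array: [1, 2, 6, 8, 9, 15, 19, 42]

The merge sort proceeds by recursively splitting the array and merging sorted halves.
After all merges, the sorted array is [1, 2, 6, 8, 9, 15, 19, 42].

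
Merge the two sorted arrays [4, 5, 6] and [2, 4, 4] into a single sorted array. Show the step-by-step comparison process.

Merging process:

Compare 4 vs 2: take 2 from right. Merged: [2]
Compare 4 vs 4: take 4 from left. Merged: [2, 4]
Compare 5 vs 4: take 4 from right. Merged: [2, 4, 4]
Compare 5 vs 4: take 4 from right. Merged: [2, 4, 4, 4]
Append remaining from left: [5, 6]. Merged: [2, 4, 4, 4, 5, 6]

Final merged array: [2, 4, 4, 4, 5, 6]
Total comparisons: 4

The merged array is [2, 4, 4, 4, 5, 6], requiring 4 comparisons. The merge step runs in O(n) time where n is the total number of elements.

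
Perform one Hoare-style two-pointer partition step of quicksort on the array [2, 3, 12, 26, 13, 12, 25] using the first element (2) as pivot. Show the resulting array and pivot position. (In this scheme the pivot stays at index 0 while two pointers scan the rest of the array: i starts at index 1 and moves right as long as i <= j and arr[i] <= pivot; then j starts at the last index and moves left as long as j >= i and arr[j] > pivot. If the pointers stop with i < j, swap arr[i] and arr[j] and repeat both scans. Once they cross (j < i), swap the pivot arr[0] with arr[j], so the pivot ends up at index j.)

Hoare-style two-pointer partition with pivot = 2:

Initial array: [2, 3, 12, 26, 13, 12, 25]

Pointers start at i = 1, j = 6.
i ends at 1, j ends at 0: the pointers have crossed (j < i), so scanning stops.

j = 0, so swapping arr[0] with arr[j] leaves the pivot at position 0: [2, 3, 12, 26, 13, 12, 25]
Pivot position: 0

After partitioning with pivot 2, the array becomes [2, 3, 12, 26, 13, 12, 25]. The pivot is placed at index 0. All elements to the left of the pivot are <= 2, and all elements to the right are > 2.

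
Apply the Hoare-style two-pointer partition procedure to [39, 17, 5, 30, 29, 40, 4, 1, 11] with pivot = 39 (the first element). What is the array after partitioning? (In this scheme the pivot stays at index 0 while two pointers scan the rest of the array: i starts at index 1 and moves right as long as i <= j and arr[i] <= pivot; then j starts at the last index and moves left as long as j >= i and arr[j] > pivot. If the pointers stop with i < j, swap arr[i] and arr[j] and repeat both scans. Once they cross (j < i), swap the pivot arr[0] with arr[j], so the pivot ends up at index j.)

Hoare-style two-pointer partition with pivot = 39:

Initial array: [39, 17, 5, 30, 29, 40, 4, 1, 11]

Pointers start at i = 1, j = 8.
i stops at index 5 (arr[5]=40 > 39), j stops at index 8 (arr[8]=11 <= 39): swap arr[5] and arr[8], array becomes [39, 17, 5, 30, 29, 11, 4, 1, 40]
i ends at 8, j ends at 7: the pointers have crossed (j < i), so scanning stops.

Swap pivot arr[0] with arr[7] to place pivot at position 7: [1, 17, 5, 30, 29, 11, 4, 39, 40]
Pivot position: 7

After partitioning with pivot 39, the array becomes [1, 17, 5, 30, 29, 11, 4, 39, 40]. The pivot is placed at index 7. All elements to the left of the pivot are <= 39, and all elements to the right are > 39.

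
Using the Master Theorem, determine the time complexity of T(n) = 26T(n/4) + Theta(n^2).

Master Theorem for T(n) = 26T(n/4) + O(n^2):

a = 26, b = 4, c = 2
log_b(a) = log_4(26) = 2.3502

Case 1: c = 2 < log_4(26) = 2.3502
T(n) = O(n^(log_4 26))

For T(n) = 26T(n/4) + O(n^2): log_4(26) = 2.3502. This is Case 1 of the Master Theorem (c < log_b(a), work dominated by leaves), giving O(n^(log_4 26)).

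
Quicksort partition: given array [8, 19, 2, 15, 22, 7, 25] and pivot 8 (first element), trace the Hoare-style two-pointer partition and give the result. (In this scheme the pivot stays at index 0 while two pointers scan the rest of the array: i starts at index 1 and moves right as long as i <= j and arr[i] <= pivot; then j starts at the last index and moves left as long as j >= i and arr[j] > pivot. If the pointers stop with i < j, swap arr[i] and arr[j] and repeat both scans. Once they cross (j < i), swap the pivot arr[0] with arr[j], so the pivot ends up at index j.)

Hoare-style two-pointer partition with pivot = 8:

Initial array: [8, 19, 2, 15, 22, 7, 25]

Pointers start at i = 1, j = 6.
i stops at index 1 (arr[1]=19 > 8), j stops at index 5 (arr[5]=7 <= 8): swap arr[1] and arr[5], array becomes [8, 7, 2, 15, 22, 19, 25]
i ends at 3, j ends at 2: the pointers have crossed (j < i), so scanning stops.

Swap pivot arr[0] with arr[2] to place pivot at position 2: [2, 7, 8, 15, 22, 19, 25]
Pivot position: 2

After partitioning with pivot 8, the array becomes [2, 7, 8, 15, 22, 19, 25]. The pivot is placed at index 2. All elements to the left of the pivot are <= 8, and all elements to the right are > 8.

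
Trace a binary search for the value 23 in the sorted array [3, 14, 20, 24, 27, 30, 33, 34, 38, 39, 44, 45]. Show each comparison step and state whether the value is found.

Binary search for 23 in [3, 14, 20, 24, 27, 30, 33, 34, 38, 39, 44, 45]:

lo=0, hi=11, mid=5, arr[mid]=30 -> 30 > 23, search left half
lo=0, hi=4, mid=2, arr[mid]=20 -> 20 < 23, search right half
lo=3, hi=4, mid=3, arr[mid]=24 -> 24 > 23, search left half
lo=3 > hi=2, target 23 not found

Binary search determines that 23 is not in the array after 3 comparisons. The search space was exhausted without finding the target.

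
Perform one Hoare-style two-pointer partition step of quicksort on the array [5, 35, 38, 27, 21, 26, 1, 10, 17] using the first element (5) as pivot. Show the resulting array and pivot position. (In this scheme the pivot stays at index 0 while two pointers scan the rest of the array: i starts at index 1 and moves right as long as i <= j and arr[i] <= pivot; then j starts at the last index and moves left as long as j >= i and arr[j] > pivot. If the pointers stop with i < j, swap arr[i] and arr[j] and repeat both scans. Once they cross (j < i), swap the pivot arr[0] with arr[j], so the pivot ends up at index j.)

Hoare-style two-pointer partition with pivot = 5:

Initial array: [5, 35, 38, 27, 21, 26, 1, 10, 17]

Pointers start at i = 1, j = 8.
i stops at index 1 (arr[1]=35 > 5), j stops at index 6 (arr[6]=1 <= 5): swap arr[1] and arr[6], array becomes [5, 1, 38, 27, 21, 26, 35, 10, 17]
i ends at 2, j ends at 1: the pointers have crossed (j < i), so scanning stops.

Swap pivot arr[0] with arr[1] to place pivot at position 1: [1, 5, 38, 27, 21, 26, 35, 10, 17]
Pivot position: 1

After partitioning with pivot 5, the array becomes [1, 5, 38, 27, 21, 26, 35, 10, 17]. The pivot is placed at index 1. All elements to the left of the pivot are <= 5, and all elements to the right are > 5.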